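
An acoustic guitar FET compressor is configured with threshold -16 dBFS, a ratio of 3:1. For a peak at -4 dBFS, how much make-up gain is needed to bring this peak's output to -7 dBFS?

The peak compresses to -16 + 12/3 = -12 dBFS.
To reach -7 dBFS requires -7 − (-12) = 5 dB of make-up.

5 dB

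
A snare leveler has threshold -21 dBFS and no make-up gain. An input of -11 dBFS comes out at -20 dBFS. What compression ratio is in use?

Input overshoot = -11 − (-21) = 10 dB; output overshoot = -20 − (-21) = 1 dB.
Ratio = 10 / 1 = 10.

10:1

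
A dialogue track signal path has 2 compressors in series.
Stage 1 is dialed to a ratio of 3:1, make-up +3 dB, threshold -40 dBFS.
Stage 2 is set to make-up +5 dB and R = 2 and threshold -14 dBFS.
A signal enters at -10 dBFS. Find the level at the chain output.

Stage 1: -10 dBFS is 30 dB over -40 dBFS; at 3:1 that becomes 10 dB over, giving -30 dBFS; +3 dB make-up → -27 dBFS.
Stage 2: -27 dBFS ≤ -14 dBFS, so stage 2 doesn't engage; make-up brings it to -22 dBFS.

-22 dBFS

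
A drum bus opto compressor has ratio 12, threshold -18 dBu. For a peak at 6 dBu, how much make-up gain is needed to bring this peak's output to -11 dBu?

5 dB

Without make-up, output = threshold + overshoot/12 = -18 + 2 = -16 dBu.
Gap to target: 5 dB.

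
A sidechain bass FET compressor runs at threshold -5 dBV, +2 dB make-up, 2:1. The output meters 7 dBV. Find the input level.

Before make-up, the level was 7 − 2 = 5 dBV.
Post-compression overshoot = 5 − (-5) = 10 dB.
Input overshoot = R × output overshoot = 20 dB → input = -5 + 20 = 15 dBV.

15 dBV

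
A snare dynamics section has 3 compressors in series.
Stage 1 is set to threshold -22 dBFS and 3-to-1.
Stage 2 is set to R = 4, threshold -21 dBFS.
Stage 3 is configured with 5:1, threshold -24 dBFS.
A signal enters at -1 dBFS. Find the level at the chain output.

-23.1 dBFS

Stage 1: 21 dB above -22 dBFS, reduced 3:1 to 7 dB above → -15 dBFS.
Stage 2: 6 dB above -21 dBFS, reduced 4:1 to 1.5 dB above → -19.5 dBFS.
Stage 3: -19.5 dBFS is 4.5 dB over -24 dBFS; at 5:1 that becomes 0.9 dB over, giving -23.1 dBFS.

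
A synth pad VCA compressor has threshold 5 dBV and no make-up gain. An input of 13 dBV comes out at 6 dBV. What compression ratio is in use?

Input overshoot = 13 − 5 = 8 dB; output overshoot = 6 − 5 = 1 dB.
Ratio = 8 / 1 = 8.

8:1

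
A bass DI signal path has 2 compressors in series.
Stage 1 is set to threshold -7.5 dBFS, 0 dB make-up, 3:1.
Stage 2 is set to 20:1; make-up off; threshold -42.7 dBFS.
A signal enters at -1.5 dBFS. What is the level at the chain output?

Stage 1: -1.5 dBFS is 6 dB over -7.5 dBFS; at 3:1 that becomes 2 dB over, giving -5.5 dBFS.
Stage 2: -5.5 dBFS is 37.2 dB over -42.7 dBFS; at 20:1 that becomes 1.86 dB over, giving -40.84 dBFS.

-40.84 dBFS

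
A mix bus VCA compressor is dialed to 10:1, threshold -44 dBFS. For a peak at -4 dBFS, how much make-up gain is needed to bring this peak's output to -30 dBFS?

10 dB

Overshoot 40 dB → 40/10 = 4 dB after compression, so the compressed level is -44 + 4 = -40 dBFS.
Make-up = target − compressed = -30 − (-40) = 10 dB.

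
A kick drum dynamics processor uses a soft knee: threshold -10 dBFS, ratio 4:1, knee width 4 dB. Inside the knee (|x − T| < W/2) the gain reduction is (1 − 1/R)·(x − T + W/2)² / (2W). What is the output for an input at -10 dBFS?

-10.375 dBFS

x − T + W/2 = -10 − (-10) + 2 = 2.
GR = (1 − 1/4) × 2² / 8 = 0.75 × 4 / 8 = 0.375 dB.
Output = -10 − 0.375 = -10.375 dBFS.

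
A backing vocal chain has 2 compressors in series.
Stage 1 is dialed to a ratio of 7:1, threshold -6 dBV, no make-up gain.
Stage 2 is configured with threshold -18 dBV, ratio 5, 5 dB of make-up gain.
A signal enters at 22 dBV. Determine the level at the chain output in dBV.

Stage 1: 22 dBV is 28 dB over -6 dBV; at 7:1 that becomes 4 dB over, giving -2 dBV.
Stage 2: 16 dB above -18 dBV, reduced 5:1 to 3.2 dB above → -14.8 dBV; +5 dB make-up → -9.8 dBV.

-9.8 dBV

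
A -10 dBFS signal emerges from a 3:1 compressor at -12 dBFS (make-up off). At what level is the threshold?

-13 dBFS

Let T be the threshold. Output overshoot = (input overshoot)/R, so -12 − T = (-10 − T)/3.
3·(-12 − T) = -10 − T → 2·T = -36 − (-10) = -26.
T = -26/2 = -13 dBFS.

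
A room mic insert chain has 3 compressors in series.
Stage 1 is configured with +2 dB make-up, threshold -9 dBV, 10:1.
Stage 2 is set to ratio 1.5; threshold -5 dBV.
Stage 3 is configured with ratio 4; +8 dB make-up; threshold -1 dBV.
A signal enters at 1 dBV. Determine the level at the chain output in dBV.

Stage 1: overshoot 10 dB → 10/10 = 1 dB → -8 dBV; +2 dB make-up → -6 dBV.
Stage 2: below threshold (-6 ≤ -5); passes unchanged; output -6 dBV.
Stage 3: below threshold (-6 ≤ -1); passes unchanged; make-up brings it to 2 dBV.

2 dBV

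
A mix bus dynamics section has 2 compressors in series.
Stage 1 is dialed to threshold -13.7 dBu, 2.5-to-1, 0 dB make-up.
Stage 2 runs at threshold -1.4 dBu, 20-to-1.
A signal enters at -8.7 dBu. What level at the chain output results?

-11.7 dBu

Stage 1: 5 dB above -13.7 dBu, reduced 2.5:1 to 2 dB above → -11.7 dBu.
Stage 2: -11.7 dBu is at or below the -1.4 dBu threshold — no compression; output -11.7 dBu.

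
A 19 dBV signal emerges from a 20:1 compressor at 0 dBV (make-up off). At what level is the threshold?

-1 dBV

Gain reduction = 19 − 0 = 19 dB; output overshoot = GR / (R − 1) = 19 / 19 = 1 dB.
Threshold = output − output overshoot = 0 − 1 = -1 dBV.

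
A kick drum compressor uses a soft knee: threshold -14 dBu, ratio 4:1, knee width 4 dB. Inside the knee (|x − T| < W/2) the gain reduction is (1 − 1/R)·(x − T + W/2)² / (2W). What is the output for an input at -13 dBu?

-13.84375 dBu

x − T + W/2 = -13 − (-14) + 2 = 3.
GR = (1 − 1/4) × 3² / 8 = 0.75 × 9 / 8 = 0.84375 dB.
Output = -13 − 0.84375 = -13.84375 dBu.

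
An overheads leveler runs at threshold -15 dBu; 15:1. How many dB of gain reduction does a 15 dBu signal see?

28 dB

15 dBu exceeds the threshold by 30 dB.
At 15:1, output sits 30/15 = 2 dB above threshold.
So the signal is attenuated by 30 − 2 = 28 dB.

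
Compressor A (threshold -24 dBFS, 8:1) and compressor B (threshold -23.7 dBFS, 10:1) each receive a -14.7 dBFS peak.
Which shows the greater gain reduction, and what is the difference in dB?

A: 9.3 dB over, compressed to 1.1625 dB over, so 8.1375 dB of GR.
B: 9 dB over, compressed to 0.9 dB over, so 8.1 dB of GR.
A reduces 0.0375 dB more.

A, by 0.0375 dB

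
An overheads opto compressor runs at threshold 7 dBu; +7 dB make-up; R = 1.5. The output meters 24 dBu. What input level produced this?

22 dBu

Before make-up, the level was 24 − 7 = 17 dBu.
Post-compression overshoot = 17 − 7 = 10 dB.
Undo the ratio: input overshoot = 10 × 1.5 = 15 dB, giving input = 22 dBu.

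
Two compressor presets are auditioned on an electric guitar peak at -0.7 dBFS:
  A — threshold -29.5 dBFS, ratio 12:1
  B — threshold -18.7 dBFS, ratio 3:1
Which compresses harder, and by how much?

A: GR = 28.8 − 28.8/12 = 26.4 dB.
B: GR = 18 − 18/3 = 12 dB.
A applies 14.4 dB more gain reduction.

A, by 14.4 dB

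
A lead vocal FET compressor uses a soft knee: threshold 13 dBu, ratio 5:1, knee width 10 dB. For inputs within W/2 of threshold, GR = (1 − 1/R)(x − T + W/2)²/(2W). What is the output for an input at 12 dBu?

x − T + W/2 = 12 − 13 + 5 = 4.
GR = (1 − 1/5) × 4² / 20 = 0.8 × 16 / 20 = 0.64 dB.
Output = 12 − 0.64 = 11.36 dBu.

11.36 dBu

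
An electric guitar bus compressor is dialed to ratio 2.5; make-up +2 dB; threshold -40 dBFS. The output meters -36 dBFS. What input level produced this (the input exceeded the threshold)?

Before make-up, the level was -36 − 2 = -38 dBFS.
That's 2 dB above the -40 dBFS threshold.
Undo the ratio: input overshoot = 2 × 2.5 = 5 dB, giving input = -35 dBFS.

-35 dBFS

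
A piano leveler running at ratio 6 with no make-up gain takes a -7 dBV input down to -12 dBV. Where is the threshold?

-13 dBV

Let T be the threshold. Output overshoot = (input overshoot)/R, so -12 − T = (-7 − T)/6.
6·(-12 − T) = -7 − T → 5·T = -72 − (-7) = -65.
T = -65/5 = -13 dBV.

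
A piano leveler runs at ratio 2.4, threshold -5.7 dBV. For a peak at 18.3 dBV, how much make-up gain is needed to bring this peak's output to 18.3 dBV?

The peak compresses to -5.7 + 24/2.4 = 4.3 dBV.
To reach 18.3 dBV requires 18.3 − 4.3 = 14 dB of make-up.

14 dB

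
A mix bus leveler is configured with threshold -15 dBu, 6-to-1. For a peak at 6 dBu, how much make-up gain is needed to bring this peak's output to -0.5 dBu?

11 dB

Overshoot 21 dB → 21/6 = 3.5 dB after compression, so the compressed level is -15 + 3.5 = -11.5 dBu.
Make-up = target − compressed = -0.5 − (-11.5) = 11 dB.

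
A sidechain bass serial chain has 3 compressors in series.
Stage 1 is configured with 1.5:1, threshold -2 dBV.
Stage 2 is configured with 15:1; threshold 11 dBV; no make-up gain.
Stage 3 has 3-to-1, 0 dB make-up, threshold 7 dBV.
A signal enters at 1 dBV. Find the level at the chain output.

0 dBV

Stage 1: 3 dB above -2 dBV, reduced 1.5:1 to 2 dB above → 0 dBV.
Stage 2: 0 dBV ≤ 11 dBV, so stage 2 doesn't engage; output 0 dBV.
Stage 3: 0 dBV ≤ 7 dBV, so stage 3 doesn't engage; output 0 dBV.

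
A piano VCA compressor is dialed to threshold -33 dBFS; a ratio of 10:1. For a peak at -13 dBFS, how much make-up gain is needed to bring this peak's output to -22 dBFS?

9 dB

Overshoot 20 dB → 20/10 = 2 dB after compression, so the compressed level is -33 + 2 = -31 dBFS.
Make-up = target − compressed = -22 − (-31) = 9 dB.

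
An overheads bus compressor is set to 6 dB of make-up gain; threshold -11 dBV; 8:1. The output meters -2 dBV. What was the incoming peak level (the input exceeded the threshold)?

13 dBV

Remove make-up: -2 − 6 = -8 dBV.
The compressed level sits -8 − (-11) = 3 dB over threshold.
Input overshoot = R × output overshoot = 24 dB → input = -11 + 24 = 13 dBV.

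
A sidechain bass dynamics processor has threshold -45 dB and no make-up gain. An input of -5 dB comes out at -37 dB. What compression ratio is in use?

Input overshoot = -5 − (-45) = 40 dB; output overshoot = -37 − (-45) = 8 dB.
Ratio = 40 / 8 = 5.

5:1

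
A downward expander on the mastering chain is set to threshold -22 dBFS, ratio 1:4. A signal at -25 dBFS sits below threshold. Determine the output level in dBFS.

Below threshold, a 1:4 expander applies gain = (4−1)×(T − x) of attenuation.
(4−1) × 3 = 9 dB, so output = -25 − 9 = -34 dBFS.

-34 dBFS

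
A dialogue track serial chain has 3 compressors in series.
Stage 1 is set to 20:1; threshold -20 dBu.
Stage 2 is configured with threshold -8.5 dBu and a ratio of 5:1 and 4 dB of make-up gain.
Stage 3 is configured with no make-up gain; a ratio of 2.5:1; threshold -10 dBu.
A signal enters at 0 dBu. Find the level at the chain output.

Stage 1: overshoot 20 dB → 20/20 = 1 dB → -19 dBu.
Stage 2: -19 dBu is at or below the -8.5 dBu threshold — no compression; make-up brings it to -15 dBu.
Stage 3: -15 dBu is at or below the -10 dBu threshold — no compression; output -15 dBu.

-15 dBu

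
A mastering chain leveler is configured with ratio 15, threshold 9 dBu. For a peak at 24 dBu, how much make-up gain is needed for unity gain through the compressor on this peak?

Overshoot 15 dB → 15/15 = 1 dB after compression, so the compressed level is 9 + 1 = 10 dBu.
Make-up = target − compressed = 24 − 10 = 14 dB.

14 dB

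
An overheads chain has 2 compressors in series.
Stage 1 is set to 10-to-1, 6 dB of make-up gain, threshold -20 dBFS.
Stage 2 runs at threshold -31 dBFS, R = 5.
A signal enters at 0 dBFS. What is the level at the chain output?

-27.2 dBFS

Stage 1: overshoot 20 dB → 20/10 = 2 dB → -18 dBFS; +6 dB make-up → -12 dBFS.
Stage 2: overshoot 19 dB → 19/5 = 3.8 dB → -27.2 dBFS.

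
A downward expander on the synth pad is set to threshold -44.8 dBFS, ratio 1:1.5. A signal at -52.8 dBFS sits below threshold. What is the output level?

Undershoot = (-44.8) − (-52.8) = 8 dB.
At 1:1.5, that expands to 12 dB under threshold.
Output = -44.8 − 12 = -56.8 dBFS.

-56.8 dBFS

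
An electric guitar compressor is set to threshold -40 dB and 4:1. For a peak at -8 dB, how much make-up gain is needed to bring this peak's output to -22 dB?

Overshoot 32 dB → 32/4 = 8 dB after compression, so the compressed level is -40 + 8 = -32 dB.
Make-up = target − compressed = -22 − (-32) = 10 dB.

10 dB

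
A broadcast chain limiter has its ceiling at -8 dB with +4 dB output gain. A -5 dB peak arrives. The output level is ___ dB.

-4 dB

The limiter clamps the peak to its -8 dB ceiling.
Output gain then adds 4 dB: -8 + 4 = -4 dB.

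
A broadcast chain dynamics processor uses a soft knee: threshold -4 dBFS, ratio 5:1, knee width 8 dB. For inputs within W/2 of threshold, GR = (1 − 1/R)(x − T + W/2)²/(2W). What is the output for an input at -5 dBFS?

x − T + W/2 = -5 − (-4) + 4 = 3.
GR = (1 − 1/5) × 3² / 16 = 0.8 × 9 / 16 = 0.45 dB.
Output = -5 − 0.45 = -5.45 dBFS.

-5.45 dBFS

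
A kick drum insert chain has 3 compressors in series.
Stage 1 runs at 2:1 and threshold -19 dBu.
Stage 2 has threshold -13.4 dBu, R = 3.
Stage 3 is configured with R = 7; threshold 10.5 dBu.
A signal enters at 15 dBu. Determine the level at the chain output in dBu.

-9.6 dBu

Stage 1: 34 dB above -19 dBu, reduced 2:1 to 17 dB above → -2 dBu.
Stage 2: -2 dBu is 11.4 dB over -13.4 dBu; at 3:1 that becomes 3.8 dB over, giving -9.6 dBu.
Stage 3: -9.6 dBu is at or below the 10.5 dBu threshold — no compression; output -9.6 dBu.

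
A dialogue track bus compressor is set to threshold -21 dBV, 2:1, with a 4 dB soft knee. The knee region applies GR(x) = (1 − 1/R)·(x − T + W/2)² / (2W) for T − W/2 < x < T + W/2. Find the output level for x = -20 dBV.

x − T + W/2 = -20 − (-21) + 2 = 3.
GR = (1 − 1/2) × 3² / 8 = 0.5 × 9 / 8 = 0.5625 dB.
Output = -20 − 0.5625 = -20.5625 dBV.

-20.5625 dBV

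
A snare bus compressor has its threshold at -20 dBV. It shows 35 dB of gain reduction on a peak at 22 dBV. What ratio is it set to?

Input overshoot = 22 − (-20) = 42 dB.
Output overshoot = 42 − 35 = 7 dB.
Ratio = input overshoot / output overshoot = 42 / 7 = 6.

6:1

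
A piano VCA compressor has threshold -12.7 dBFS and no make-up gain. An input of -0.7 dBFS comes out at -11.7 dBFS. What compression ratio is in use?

12:1

Input overshoot = -0.7 − (-12.7) = 12 dB; output overshoot = -11.7 − (-12.7) = 1 dB.
Ratio = 12 / 1 = 12.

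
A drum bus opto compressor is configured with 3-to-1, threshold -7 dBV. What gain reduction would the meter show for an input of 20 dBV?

18 dB

Overshoot = 20 − (-7) = 27 dB.
A 3:1 ratio leaves 9 dB of that excess.
GR = overshoot in − overshoot out = 27 − 9 = 18 dB.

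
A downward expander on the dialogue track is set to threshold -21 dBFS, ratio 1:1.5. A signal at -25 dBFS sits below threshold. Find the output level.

-27 dBFS

Below threshold, a 1:1.5 expander applies gain = (1.5−1)×(T − x) of attenuation.
(1.5−1) × 4 = 2 dB, so output = -25 − 2 = -27 dBFS.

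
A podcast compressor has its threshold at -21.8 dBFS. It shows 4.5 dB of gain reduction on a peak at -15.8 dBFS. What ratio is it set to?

Input overshoot = -15.8 − (-21.8) = 6 dB.
Output overshoot = 6 − 4.5 = 1.5 dB.
Ratio = input overshoot / output overshoot = 6 / 1.5 = 4.

4:1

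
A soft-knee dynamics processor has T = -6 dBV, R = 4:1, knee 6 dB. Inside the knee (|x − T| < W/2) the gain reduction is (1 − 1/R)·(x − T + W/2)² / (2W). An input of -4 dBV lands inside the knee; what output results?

-5.5625 dBV

x − T + W/2 = -4 − (-6) + 3 = 5.
GR = (1 − 1/4) × 5² / 12 = 0.75 × 25 / 12 = 1.5625 dB.
Output = -4 − 1.5625 = -5.5625 dBV.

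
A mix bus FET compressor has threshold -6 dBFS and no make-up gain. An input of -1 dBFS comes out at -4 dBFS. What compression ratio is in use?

2.5:1

Input overshoot = -1 − (-6) = 5 dB; output overshoot = -4 − (-6) = 2 dB.
Ratio = 5 / 2 = 2.5.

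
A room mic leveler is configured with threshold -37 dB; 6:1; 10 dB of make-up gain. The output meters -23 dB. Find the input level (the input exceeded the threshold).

-13 dB

Remove make-up: -23 − 10 = -33 dB.
The compressed level sits -33 − (-37) = 4 dB over threshold.
Undo the ratio: input overshoot = 4 × 6 = 24 dB, giving input = -13 dB.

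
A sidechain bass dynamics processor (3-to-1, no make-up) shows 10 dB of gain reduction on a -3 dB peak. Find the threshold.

Input is 15 dB above T (since output overshoot × R = input overshoot: (-13 − T)·3 = -3 − T gives T = -18 dB).
Check: -18 + (-3 − (-18))/3 = -18 + 5 = -13 dB. ✓

-18 dB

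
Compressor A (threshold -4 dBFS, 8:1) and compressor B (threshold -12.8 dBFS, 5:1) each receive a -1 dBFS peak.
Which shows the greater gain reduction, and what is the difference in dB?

A: 3 dB over, compressed to 0.375 dB over, so 2.625 dB of GR.
B: 11.8 dB over, compressed to 2.36 dB over, so 9.44 dB of GR.
B reduces 6.815 dB more.

B, by 6.815 dB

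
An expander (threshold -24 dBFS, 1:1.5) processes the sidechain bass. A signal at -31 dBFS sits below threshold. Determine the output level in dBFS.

The input is 7 dB below the -24 dBFS threshold.
A 1:1.5 expander multiplies undershoot by 1.5: 7 × 1.5 = 10.5 dB below threshold.
Output = -24 − 10.5 = -34.5 dBFS.

-34.5 dBFS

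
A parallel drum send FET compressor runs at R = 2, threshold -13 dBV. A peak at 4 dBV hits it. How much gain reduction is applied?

Overshoot = 4 − (-13) = 17 dB.
At 2:1, output sits 17/2 = 8.5 dB above threshold.
GR = overshoot in − overshoot out = 17 − 8.5 = 8.5 dB.

8.5 dB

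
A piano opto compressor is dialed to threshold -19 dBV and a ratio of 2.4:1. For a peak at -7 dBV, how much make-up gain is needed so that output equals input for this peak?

Overshoot 12 dB → 12/2.4 = 5 dB after compression, so the compressed level is -19 + 5 = -14 dBV.
Make-up = target − compressed = -7 − (-14) = 7 dB.

7 dB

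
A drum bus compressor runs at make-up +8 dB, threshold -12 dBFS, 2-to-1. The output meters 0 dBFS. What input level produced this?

Before make-up, the level was 0 − 8 = -8 dBFS.
That's 4 dB above the -12 dBFS threshold.
Before 2:1 compression the overshoot was 4 × 2 = 8 dB, so input = -12 + 8 = -4 dBFS.

-4 dBFS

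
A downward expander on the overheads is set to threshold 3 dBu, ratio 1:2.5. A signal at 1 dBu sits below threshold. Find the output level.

Below threshold, a 1:2.5 expander applies gain = (2.5−1)×(T − x) of attenuation.
(2.5−1) × 2 = 3 dB, so output = 1 − 3 = -2 dBu.

-2 dBu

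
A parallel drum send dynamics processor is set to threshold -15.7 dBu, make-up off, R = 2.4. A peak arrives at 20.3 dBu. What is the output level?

-0.7 dBu

20.3 dBu sits 36 dB over threshold.
2.4:1 compression reduces that to 36/2.4 = 15 dB over.
Output = -15.7 + 15 = -0.7 dBu.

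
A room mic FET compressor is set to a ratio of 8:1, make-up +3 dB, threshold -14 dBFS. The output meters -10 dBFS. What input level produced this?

Stripping the +3 dB make-up gives -13 dBFS at the gain stage.
The compressed level sits -13 − (-14) = 1 dB over threshold.
Before 8:1 compression the overshoot was 1 × 8 = 8 dB, so input = -14 + 8 = -6 dBFS.

-6 dBFS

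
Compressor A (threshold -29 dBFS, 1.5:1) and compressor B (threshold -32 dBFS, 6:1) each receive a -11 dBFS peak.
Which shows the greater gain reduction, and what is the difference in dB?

B, by 11.5 dB

A: GR = 18 − 18/1.5 = 6 dB.
B: GR = 21 − 21/6 = 17.5 dB.
B applies 11.5 dB more gain reduction.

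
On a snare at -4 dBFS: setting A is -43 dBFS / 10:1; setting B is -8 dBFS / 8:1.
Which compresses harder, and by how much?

A, by 31.6 dB

A: 39 dB over, compressed to 3.9 dB over, so 35.1 dB of GR.
B: 4 dB over, compressed to 0.5 dB over, so 3.5 dB of GR.
A applies 31.6 dB more gain reduction.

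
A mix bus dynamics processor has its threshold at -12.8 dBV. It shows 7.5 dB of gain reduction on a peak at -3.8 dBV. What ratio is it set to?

6:1

Input overshoot = -3.8 − (-12.8) = 9 dB.
Output overshoot = 9 − 7.5 = 1.5 dB.
Ratio = input overshoot / output overshoot = 9 / 1.5 = 6.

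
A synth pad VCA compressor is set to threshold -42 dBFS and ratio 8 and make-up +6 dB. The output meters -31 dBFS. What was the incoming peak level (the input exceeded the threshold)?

-2 dBFS

Remove make-up: -31 − 6 = -37 dBFS.
The compressed level sits -37 − (-42) = 5 dB over threshold.
Before 8:1 compression the overshoot was 5 × 8 = 40 dB, so input = -42 + 40 = -2 dBFS.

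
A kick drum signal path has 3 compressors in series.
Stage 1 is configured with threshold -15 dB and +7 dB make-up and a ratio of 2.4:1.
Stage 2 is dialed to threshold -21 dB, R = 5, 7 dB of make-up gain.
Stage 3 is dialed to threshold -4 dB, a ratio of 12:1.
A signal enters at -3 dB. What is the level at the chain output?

-10.4 dB

Stage 1: overshoot 12 dB → 12/2.4 = 5 dB → -10 dB; +7 dB make-up → -3 dB.
Stage 2: overshoot 18 dB → 18/5 = 3.6 dB → -17.4 dB; +7 dB make-up → -10.4 dB.
Stage 3: below threshold (-10.4 ≤ -4); passes unchanged; output -10.4 dB.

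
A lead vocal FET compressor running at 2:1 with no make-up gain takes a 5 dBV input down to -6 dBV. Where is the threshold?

-17 dBV

Gain reduction = 5 − (-6) = 11 dB; output overshoot = GR / (R − 1) = 11 / 1 = 11 dB.
Threshold = output − output overshoot = -6 − 11 = -17 dBV.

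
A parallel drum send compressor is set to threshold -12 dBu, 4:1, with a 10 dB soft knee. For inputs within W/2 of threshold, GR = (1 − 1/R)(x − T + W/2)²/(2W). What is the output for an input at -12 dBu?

-12.9375 dBu

x − T + W/2 = -12 − (-12) + 5 = 5.
GR = (1 − 1/4) × 5² / 20 = 0.75 × 25 / 20 = 0.9375 dB.
Output = -12 − 0.9375 = -12.9375 dBu.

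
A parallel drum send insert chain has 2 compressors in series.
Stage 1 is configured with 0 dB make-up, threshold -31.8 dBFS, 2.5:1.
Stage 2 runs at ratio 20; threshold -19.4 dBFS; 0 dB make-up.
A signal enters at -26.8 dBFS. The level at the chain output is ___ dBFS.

Stage 1: -26.8 dBFS is 5 dB over -31.8 dBFS; at 2.5:1 that becomes 2 dB over, giving -29.8 dBFS.
Stage 2: below threshold (-29.8 ≤ -19.4); passes unchanged; output -29.8 dBFS.

-29.8 dBFS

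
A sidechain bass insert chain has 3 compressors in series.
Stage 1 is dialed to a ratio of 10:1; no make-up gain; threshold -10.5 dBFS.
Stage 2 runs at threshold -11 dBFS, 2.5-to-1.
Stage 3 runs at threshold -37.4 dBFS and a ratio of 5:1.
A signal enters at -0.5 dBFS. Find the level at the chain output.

-32 dBFS

Stage 1: overshoot 10 dB → 10/10 = 1 dB → -9.5 dBFS.
Stage 2: -9.5 dBFS is 1.5 dB over -11 dBFS; at 2.5:1 that becomes 0.6 dB over, giving -10.4 dBFS.
Stage 3: -10.4 dBFS is 27 dB over -37.4 dBFS; at 5:1 that becomes 5.4 dB over, giving -32 dBFS.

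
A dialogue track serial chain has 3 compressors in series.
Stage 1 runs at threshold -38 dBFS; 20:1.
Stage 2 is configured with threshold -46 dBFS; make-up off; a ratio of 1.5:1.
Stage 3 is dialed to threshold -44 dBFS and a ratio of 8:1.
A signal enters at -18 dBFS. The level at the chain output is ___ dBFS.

Stage 1: 20 dB above -38 dBFS, reduced 20:1 to 1 dB above → -37 dBFS.
Stage 2: -37 dBFS is 9 dB over -46 dBFS; at 1.5:1 that becomes 6 dB over, giving -40 dBFS.
Stage 3: overshoot 4 dB → 4/8 = 0.5 dB → -43.5 dBFS.

-43.5 dBFS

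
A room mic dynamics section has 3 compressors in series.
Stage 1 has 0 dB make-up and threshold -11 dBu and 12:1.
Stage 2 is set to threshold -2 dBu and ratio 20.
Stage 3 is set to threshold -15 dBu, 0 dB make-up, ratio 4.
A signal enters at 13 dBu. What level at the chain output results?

Stage 1: 13 dBu is 24 dB over -11 dBu; at 12:1 that becomes 2 dB over, giving -9 dBu.
Stage 2: below threshold (-9 ≤ -2); passes unchanged; output -9 dBu.
Stage 3: 6 dB above -15 dBu, reduced 4:1 to 1.5 dB above → -13.5 dBu.

-13.5 dBu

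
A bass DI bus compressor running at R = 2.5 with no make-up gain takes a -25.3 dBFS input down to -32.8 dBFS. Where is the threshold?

Gain reduction = -25.3 − (-32.8) = 7.5 dB; output overshoot = GR / (R − 1) = 7.5 / 1.5 = 5 dB.
Threshold = output − output overshoot = -32.8 − 5 = -37.8 dBFS.

-37.8 dBFS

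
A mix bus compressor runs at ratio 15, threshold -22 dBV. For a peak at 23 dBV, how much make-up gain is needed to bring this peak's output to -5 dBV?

14 dB

Without make-up, output = threshold + overshoot/15 = -22 + 3 = -19 dBV.
Gap to target: 14 dB.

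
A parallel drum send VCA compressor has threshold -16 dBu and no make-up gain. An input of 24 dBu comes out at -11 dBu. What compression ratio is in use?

8:1

Input overshoot = 24 − (-16) = 40 dB; output overshoot = -11 − (-16) = 5 dB.
Ratio = 40 / 5 = 8.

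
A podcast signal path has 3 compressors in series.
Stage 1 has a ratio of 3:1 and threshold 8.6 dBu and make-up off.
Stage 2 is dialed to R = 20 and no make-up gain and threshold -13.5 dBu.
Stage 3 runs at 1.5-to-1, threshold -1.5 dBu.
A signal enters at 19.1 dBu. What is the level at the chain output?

Stage 1: overshoot 10.5 dB → 10.5/3 = 3.5 dB → 12.1 dBu.
Stage 2: 25.6 dB above -13.5 dBu, reduced 20:1 to 1.28 dB above → -12.22 dBu.
Stage 3: below threshold (-12.22 ≤ -1.5); passes unchanged; output -12.22 dBu.

-12.22 dBu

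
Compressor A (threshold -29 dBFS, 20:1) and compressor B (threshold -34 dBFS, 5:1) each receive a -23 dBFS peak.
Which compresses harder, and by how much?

A: overshoot 6 dB → output overshoot 0.3 dB → GR 5.7 dB.
B: overshoot 11 dB → output overshoot 2.2 dB → GR 8.8 dB.
B applies 3.1 dB more gain reduction.

B, by 3.1 dB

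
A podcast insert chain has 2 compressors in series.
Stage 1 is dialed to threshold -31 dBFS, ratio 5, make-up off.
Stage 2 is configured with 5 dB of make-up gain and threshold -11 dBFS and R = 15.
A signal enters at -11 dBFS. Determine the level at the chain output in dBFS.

-22 dBFS

Stage 1: -11 dBFS is 20 dB over -31 dBFS; at 5:1 that becomes 4 dB over, giving -27 dBFS.
Stage 2: below threshold (-27 ≤ -11); passes unchanged; make-up brings it to -22 dBFS.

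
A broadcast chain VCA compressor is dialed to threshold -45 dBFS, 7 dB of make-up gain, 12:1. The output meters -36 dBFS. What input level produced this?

-21 dBFS

Before make-up, the level was -36 − 7 = -43 dBFS.
Post-compression overshoot = -43 − (-45) = 2 dB.
Before 12:1 compression the overshoot was 2 × 12 = 24 dB, so input = -45 + 24 = -21 dBFS.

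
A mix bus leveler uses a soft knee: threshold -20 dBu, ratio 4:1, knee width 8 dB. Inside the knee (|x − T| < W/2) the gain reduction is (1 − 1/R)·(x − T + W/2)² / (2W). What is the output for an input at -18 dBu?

x − T + W/2 = -18 − (-20) + 4 = 6.
GR = (1 − 1/4) × 6² / 16 = 0.75 × 36 / 16 = 1.6875 dB.
Output = -18 − 1.6875 = -19.6875 dBu.

-19.6875 dBu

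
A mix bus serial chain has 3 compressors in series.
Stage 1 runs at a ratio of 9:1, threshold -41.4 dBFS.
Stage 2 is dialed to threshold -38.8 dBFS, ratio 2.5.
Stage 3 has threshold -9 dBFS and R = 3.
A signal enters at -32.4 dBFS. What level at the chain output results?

-40.4 dBFS

Stage 1: overshoot 9 dB → 9/9 = 1 dB → -40.4 dBFS.
Stage 2: -40.4 dBFS ≤ -38.8 dBFS, so stage 2 doesn't engage; output -40.4 dBFS.
Stage 3: -40.4 dBFS ≤ -9 dBFS, so stage 3 doesn't engage; output -40.4 dBFS.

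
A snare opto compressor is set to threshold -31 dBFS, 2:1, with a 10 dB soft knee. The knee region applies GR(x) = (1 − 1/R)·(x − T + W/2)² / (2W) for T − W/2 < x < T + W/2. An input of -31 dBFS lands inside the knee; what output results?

-31.625 dBFS

x − T + W/2 = -31 − (-31) + 5 = 5.
GR = (1 − 1/2) × 5² / 20 = 0.5 × 25 / 20 = 0.625 dB.
Output = -31 − 0.625 = -31.625 dBFS.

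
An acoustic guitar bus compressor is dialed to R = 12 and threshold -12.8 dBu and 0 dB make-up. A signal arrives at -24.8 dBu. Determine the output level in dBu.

-24.8 dBu is 12 dB below the -12.8 dBu threshold, so no gain reduction is applied.
Output = input = -24.8 dBu.

-24.8 dBu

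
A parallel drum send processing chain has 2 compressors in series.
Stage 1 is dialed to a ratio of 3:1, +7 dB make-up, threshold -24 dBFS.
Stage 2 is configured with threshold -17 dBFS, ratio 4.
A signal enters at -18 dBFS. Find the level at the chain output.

Stage 1: -18 dBFS is 6 dB over -24 dBFS; at 3:1 that becomes 2 dB over, giving -22 dBFS; +7 dB make-up → -15 dBFS.
Stage 2: overshoot 2 dB → 2/4 = 0.5 dB → -16.5 dBFS.

-16.5 dBFS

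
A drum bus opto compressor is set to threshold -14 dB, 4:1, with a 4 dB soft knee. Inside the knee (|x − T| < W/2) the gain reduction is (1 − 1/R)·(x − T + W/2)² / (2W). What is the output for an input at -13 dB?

-13.84375 dB

x − T + W/2 = -13 − (-14) + 2 = 3.
GR = (1 − 1/4) × 3² / 8 = 0.75 × 9 / 8 = 0.84375 dB.
Output = -13 − 0.84375 = -13.84375 dB.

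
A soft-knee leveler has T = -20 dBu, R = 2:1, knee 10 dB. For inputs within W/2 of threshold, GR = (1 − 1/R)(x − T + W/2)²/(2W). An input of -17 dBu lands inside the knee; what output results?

x − T + W/2 = -17 − (-20) + 5 = 8.
GR = (1 − 1/2) × 8² / 20 = 0.5 × 64 / 20 = 1.6 dB.
Output = -17 − 1.6 = -18.6 dBu.

-18.6 dBu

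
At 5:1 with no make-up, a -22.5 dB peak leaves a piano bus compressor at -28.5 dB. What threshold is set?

Input is 7.5 dB above T (since output overshoot × R = input overshoot: (-28.5 − T)·5 = -22.5 − T gives T = -30 dB).
Check: -30 + (-22.5 − (-30))/5 = -30 + 1.5 = -28.5 dB. ✓

-30 dB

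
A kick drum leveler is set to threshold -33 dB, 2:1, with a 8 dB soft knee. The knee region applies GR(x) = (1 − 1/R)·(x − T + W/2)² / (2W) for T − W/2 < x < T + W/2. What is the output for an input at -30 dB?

-31.53125 dB

x − T + W/2 = -30 − (-33) + 4 = 7.
GR = (1 − 1/2) × 7² / 16 = 0.5 × 49 / 16 = 1.53125 dB.
Output = -30 − 1.53125 = -31.53125 dB.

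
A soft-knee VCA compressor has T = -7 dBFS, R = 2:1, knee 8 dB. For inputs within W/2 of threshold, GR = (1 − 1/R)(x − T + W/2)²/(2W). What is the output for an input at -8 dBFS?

-8.28125 dBFS

x − T + W/2 = -8 − (-7) + 4 = 3.
GR = (1 − 1/2) × 3² / 16 = 0.5 × 9 / 16 = 0.28125 dB.
Output = -8 − 0.28125 = -8.28125 dBFS.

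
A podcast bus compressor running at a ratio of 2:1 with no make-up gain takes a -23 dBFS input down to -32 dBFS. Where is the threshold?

Input is 18 dB above T (since output overshoot × R = input overshoot: (-32 − T)·2 = -23 − T gives T = -41 dBFS).
Check: -41 + (-23 − (-41))/2 = -41 + 9 = -32 dBFS. ✓

-41 dBFS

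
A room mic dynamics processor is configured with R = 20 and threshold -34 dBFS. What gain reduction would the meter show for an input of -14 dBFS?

-14 dBFS exceeds the threshold by 20 dB.
After 20:1 compression the overshoot becomes 20/20 = 1 dB.
Gain reduction = 20 − 1 = 19 dB.

19 dB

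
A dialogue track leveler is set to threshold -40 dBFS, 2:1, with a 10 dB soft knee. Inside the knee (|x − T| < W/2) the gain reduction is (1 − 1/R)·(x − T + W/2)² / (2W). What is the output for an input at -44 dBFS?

-44.025 dBFS

x − T + W/2 = -44 − (-40) + 5 = 1.
GR = (1 − 1/2) × 1² / 20 = 0.5 × 1 / 20 = 0.025 dB.
Output = -44 − 0.025 = -44.025 dBFS.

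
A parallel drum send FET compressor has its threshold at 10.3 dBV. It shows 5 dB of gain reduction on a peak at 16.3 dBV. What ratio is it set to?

Input overshoot = 16.3 − 10.3 = 6 dB.
Output overshoot = 6 − 5 = 1 dB.
Ratio = input overshoot / output overshoot = 6 / 1 = 6.

6:1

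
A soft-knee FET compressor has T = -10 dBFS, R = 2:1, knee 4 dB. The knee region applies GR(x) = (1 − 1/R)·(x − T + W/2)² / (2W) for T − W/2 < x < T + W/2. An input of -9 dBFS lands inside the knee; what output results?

x − T + W/2 = -9 − (-10) + 2 = 3.
GR = (1 − 1/2) × 3² / 8 = 0.5 × 9 / 8 = 0.5625 dB.
Output = -9 − 0.5625 = -9.5625 dBFS.

-9.5625 dBFS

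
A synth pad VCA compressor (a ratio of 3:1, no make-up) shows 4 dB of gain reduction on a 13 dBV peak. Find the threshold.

7 dBV

Gain reduction = 13 − 9 = 4 dB; output overshoot = GR / (R − 1) = 4 / 2 = 2 dB.
Threshold = output − output overshoot = 9 − 2 = 7 dBV.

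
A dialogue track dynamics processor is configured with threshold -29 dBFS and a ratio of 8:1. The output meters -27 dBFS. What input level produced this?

-13 dBFS

Post-compression overshoot = -27 − (-29) = 2 dB.
Before 8:1 compression the overshoot was 2 × 8 = 16 dB, so input = -29 + 16 = -13 dBFS.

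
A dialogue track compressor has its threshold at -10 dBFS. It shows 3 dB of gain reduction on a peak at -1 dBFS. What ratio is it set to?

Input overshoot = -1 − (-10) = 9 dB.
Output overshoot = 9 − 3 = 6 dB.
Ratio = input overshoot / output overshoot = 9 / 6 = 1.5.

1.5:1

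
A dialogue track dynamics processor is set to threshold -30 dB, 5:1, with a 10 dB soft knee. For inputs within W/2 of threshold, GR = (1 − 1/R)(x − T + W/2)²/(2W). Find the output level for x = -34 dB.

x − T + W/2 = -34 − (-30) + 5 = 1.
GR = (1 − 1/5) × 1² / 20 = 0.8 × 1 / 20 = 0.04 dB.
Output = -34 − 0.04 = -34.04 dB.

-34.04 dB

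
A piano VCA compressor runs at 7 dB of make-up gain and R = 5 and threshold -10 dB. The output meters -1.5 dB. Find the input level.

-2.5 dB

Before make-up, the level was -1.5 − 7 = -8.5 dB.
Post-compression overshoot = -8.5 − (-10) = 1.5 dB.
Undo the ratio: input overshoot = 1.5 × 5 = 7.5 dB, giving input = -2.5 dB.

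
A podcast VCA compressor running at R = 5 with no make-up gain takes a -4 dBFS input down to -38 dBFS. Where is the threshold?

-46.5 dBFS

Let T be the threshold. Output overshoot = (input overshoot)/R, so -38 − T = (-4 − T)/5.
5·(-38 − T) = -4 − T → 4·T = -190 − (-4) = -186.
T = -186/4 = -46.5 dBFS.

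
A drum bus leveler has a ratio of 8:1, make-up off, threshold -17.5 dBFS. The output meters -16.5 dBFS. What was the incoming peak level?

-9.5 dBFS

That's 1 dB above the -17.5 dBFS threshold.
Undo the ratio: input overshoot = 1 × 8 = 8 dB, giving input = -9.5 dBFS.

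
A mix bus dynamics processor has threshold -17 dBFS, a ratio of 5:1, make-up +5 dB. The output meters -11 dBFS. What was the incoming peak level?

Before make-up, the level was -11 − 5 = -16 dBFS.
Post-compression overshoot = -16 − (-17) = 1 dB.
Before 5:1 compression the overshoot was 1 × 5 = 5 dB, so input = -17 + 5 = -12 dBFS.

-12 dBFS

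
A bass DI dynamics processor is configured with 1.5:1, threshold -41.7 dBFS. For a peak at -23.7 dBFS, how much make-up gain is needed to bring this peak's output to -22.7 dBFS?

7 dB

The peak compresses to -41.7 + 18/1.5 = -29.7 dBFS.
To reach -22.7 dBFS requires -22.7 − (-29.7) = 7 dB of make-up.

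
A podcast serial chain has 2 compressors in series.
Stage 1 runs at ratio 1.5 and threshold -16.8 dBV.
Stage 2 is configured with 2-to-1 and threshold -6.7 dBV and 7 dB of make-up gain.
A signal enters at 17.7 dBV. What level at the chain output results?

6.75 dBV

Stage 1: 17.7 dBV is 34.5 dB over -16.8 dBV; at 1.5:1 that becomes 23 dB over, giving 6.2 dBV.
Stage 2: overshoot 12.9 dB → 12.9/2 = 6.45 dB → -0.25 dBV; +7 dB make-up → 6.75 dBV.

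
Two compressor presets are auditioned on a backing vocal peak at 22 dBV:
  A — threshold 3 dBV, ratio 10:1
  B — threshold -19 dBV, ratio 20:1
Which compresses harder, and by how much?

B, by 21.85 dB

A: GR = 19 − 19/10 = 17.1 dB.
B: GR = 41 − 41/20 = 38.95 dB.
Difference: 21.85 dB in favour of B.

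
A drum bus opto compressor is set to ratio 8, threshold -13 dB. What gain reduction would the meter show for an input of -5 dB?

-5 dB exceeds the threshold by 8 dB.
After 8:1 compression the overshoot becomes 8/8 = 1 dB.
So the signal is attenuated by 8 − 1 = 7 dB.

7 dB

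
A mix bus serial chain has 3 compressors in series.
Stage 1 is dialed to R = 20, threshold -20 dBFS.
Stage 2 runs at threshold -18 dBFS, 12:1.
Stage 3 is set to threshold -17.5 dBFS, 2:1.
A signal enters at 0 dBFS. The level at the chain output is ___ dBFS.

-19 dBFS

Stage 1: overshoot 20 dB → 20/20 = 1 dB → -19 dBFS.
Stage 2: below threshold (-19 ≤ -18); passes unchanged; output -19 dBFS.
Stage 3: -19 dBFS is at or below the -17.5 dBFS threshold — no compression; output -19 dBFS.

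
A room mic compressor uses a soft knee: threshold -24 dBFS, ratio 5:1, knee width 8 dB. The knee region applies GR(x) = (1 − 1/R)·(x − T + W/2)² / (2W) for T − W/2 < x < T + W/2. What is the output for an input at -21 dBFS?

-23.45 dBFS

x − T + W/2 = -21 − (-24) + 4 = 7.
GR = (1 − 1/5) × 7² / 16 = 0.8 × 49 / 16 = 2.45 dB.
Output = -21 − 2.45 = -23.45 dBFS.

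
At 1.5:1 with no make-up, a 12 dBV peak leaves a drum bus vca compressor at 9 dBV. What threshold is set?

Input is 9 dB above T (since output overshoot × R = input overshoot: (9 − T)·1.5 = 12 − T gives T = 3 dBV).
Check: 3 + (12 − 3)/1.5 = 3 + 6 = 9 dBV. ✓

3 dBV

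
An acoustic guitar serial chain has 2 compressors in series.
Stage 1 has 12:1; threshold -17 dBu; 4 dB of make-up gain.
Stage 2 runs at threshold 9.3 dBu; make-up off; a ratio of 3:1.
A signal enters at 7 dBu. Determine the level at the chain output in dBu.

-11 dBu

Stage 1: 24 dB above -17 dBu, reduced 12:1 to 2 dB above → -15 dBu; +4 dB make-up → -11 dBu.
Stage 2: below threshold (-11 ≤ 9.3); passes unchanged; output -11 dBu.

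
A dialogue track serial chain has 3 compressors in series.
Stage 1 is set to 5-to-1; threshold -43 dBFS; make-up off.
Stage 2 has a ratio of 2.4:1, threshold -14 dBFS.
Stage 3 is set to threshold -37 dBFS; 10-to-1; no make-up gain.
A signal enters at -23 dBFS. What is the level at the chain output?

-39 dBFS

Stage 1: overshoot 20 dB → 20/5 = 4 dB → -39 dBFS.
Stage 2: below threshold (-39 ≤ -14); passes unchanged; output -39 dBFS.
Stage 3: below threshold (-39 ≤ -37); passes unchanged; output -39 dBFS.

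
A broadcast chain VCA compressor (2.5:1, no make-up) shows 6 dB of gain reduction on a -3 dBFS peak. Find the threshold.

-13 dBFS

Let T be the threshold. Output overshoot = (input overshoot)/R, so -9 − T = (-3 − T)/2.5.
2.5·(-9 − T) = -3 − T → 1.5·T = -22.5 − (-3) = -19.5.
T = -19.5/1.5 = -13 dBFS.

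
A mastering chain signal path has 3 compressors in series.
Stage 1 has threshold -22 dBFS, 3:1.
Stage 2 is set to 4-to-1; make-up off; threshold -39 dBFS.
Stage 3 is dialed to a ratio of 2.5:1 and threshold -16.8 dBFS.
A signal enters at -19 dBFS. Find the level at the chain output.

Stage 1: 3 dB above -22 dBFS, reduced 3:1 to 1 dB above → -21 dBFS.
Stage 2: -21 dBFS is 18 dB over -39 dBFS; at 4:1 that becomes 4.5 dB over, giving -34.5 dBFS.
Stage 3: below threshold (-34.5 ≤ -16.8); passes unchanged; output -34.5 dBFS.

-34.5 dBFS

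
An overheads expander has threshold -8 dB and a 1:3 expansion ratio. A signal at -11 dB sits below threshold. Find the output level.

Below threshold, a 1:3 expander applies gain = (3−1)×(T − x) of attenuation.
(3−1) × 3 = 6 dB, so output = -11 − 6 = -17 dB.

-17 dB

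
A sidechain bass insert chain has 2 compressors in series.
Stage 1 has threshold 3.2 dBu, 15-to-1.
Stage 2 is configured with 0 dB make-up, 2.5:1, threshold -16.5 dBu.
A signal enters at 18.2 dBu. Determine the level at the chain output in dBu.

Stage 1: 15 dB above 3.2 dBu, reduced 15:1 to 1 dB above → 4.2 dBu.
Stage 2: 4.2 dBu is 20.7 dB over -16.5 dBu; at 2.5:1 that becomes 8.28 dB over, giving -8.22 dBu.

-8.22 dBu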